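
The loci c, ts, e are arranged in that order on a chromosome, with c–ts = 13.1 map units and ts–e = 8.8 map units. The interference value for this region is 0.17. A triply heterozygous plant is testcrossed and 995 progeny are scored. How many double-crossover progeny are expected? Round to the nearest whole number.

Map distances give recombination frequencies of 0.131 and 0.088 for the two intervals.
With interference 0.17 (so coincidence = 0.83), expected double-crossover frequency = 0.131 × 0.088 × 0.83 = 0.00957.
Expected number = 0.00957 × 995 = 9.52 ≈ 10.

10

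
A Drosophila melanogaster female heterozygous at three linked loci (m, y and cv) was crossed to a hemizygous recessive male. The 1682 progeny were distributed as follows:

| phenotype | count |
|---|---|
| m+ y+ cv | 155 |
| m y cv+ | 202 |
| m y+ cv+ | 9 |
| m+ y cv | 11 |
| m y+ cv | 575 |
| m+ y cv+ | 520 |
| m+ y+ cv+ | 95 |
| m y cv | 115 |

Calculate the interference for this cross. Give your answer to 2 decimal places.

0.61

The two most frequent reciprocal classes, m+ y cv+ and m y+ cv, are the parental types, so the F1 was m+ y cv+ / m y+ cv.
The two rarest classes, m+ y cv and m y+ cv+, are the double crossovers. Comparing them with the parentals, only the cv allele has switched, so cv is the middle locus and the order is m – cv – y.
m–cv: (357 + 20)/1682 = 0.2241; cv–y: (210 + 20)/1682 = 0.1367.
Expected DCO frequency = 0.2241 × 0.1367 ≈ 0.03063; observed = 20/1682 ≈ 0.01189.
Coefficient of coincidence = 0.01189/0.03063 ≈ 0.39; interference = 1 − 0.39 = 0.61.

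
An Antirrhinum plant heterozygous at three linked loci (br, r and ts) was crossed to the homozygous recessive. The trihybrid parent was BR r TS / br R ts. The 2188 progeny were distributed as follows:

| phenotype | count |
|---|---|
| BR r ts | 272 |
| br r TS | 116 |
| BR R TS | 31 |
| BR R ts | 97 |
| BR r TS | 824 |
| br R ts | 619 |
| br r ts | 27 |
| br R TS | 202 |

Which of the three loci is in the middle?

The two rarest classes, BR R TS and br r ts, are the double crossovers. Comparing them with the parentals, only the r allele has switched, so r is the middle locus and the order is br – r – ts.

r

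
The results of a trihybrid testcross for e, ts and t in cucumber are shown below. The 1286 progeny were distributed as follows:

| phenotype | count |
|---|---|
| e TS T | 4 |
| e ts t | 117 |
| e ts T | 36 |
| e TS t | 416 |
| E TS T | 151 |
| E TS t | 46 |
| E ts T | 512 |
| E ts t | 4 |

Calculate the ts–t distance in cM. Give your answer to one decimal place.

The two most frequent reciprocal classes, E ts T and e TS t, are the parental types, so the F1 was E ts T / e TS t.
The two rarest classes, E ts t and e TS T, are the double crossovers. Comparing them with the parentals, only the t allele has switched, so t is the middle locus and the order is ts – t – e.
Crossovers in the ts–t interval produce the single-crossover classes E TS T and e ts t (151 + 117 = 268) plus the double crossovers (8).
RF(ts–t) = (268 + 8) / 1286 = 276/1286 = 0.2146 → 21.5 cM.

21.5 cM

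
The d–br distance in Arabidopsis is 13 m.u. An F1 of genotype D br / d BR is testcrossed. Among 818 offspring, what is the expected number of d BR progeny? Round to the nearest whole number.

356

A map distance of 13 m.u. corresponds to a recombination frequency of 0.130.
The F1 is D br / d BR, so d BR is a parental gamete class with expected frequency (1 − r)/2 = 0.870/2 = 0.4350.
Expected number = 0.4350 × 818 = 355.83 ≈ 356.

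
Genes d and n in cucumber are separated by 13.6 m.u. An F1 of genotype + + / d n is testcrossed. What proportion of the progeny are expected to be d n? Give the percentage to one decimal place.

A map distance of 13.6 m.u. corresponds to a recombination frequency of 0.136.
The F1 is + + / d n, so d n is a parental gamete class with expected frequency (1 − r)/2 = 0.864/2 = 0.4320.
That is 0.4320 = 43.2% of the progeny.

43.2%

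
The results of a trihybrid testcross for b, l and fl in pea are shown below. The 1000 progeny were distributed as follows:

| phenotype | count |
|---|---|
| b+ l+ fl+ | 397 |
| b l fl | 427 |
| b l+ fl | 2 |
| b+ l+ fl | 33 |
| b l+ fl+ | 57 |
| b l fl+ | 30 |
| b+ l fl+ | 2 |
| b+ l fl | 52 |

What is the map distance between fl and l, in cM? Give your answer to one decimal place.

The two most frequent reciprocal classes, b l fl and b+ l+ fl+, are the parental types, so the F1 was b l fl / b+ l+ fl+.
The two rarest classes, b l+ fl and b+ l fl+, are the double crossovers. Comparing them with the parentals, only the l allele has switched, so l is the middle locus and the order is b – l – fl.
Crossovers in the l–fl interval produce the single-crossover classes b l fl+ and b+ l+ fl (30 + 33 = 63) plus the double crossovers (4).
RF(l–fl) = (63 + 4) / 1000 = 67/1000 = 0.0670 → 6.7 cM.

6.7 cM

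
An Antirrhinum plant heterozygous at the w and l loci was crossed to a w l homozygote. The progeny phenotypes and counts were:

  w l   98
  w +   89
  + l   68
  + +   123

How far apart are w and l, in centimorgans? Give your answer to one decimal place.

The two most frequent classes, + + (123) and w l (98), are the parental types, so the F1 was + + / w l.
The recombinant classes are + l and w +: 68 + 89 = 157.
Recombination frequency = 157/378 = 0.4153 ≈ 41.5%, i.e. 41.5 centimorgans.

41.5 centimorgans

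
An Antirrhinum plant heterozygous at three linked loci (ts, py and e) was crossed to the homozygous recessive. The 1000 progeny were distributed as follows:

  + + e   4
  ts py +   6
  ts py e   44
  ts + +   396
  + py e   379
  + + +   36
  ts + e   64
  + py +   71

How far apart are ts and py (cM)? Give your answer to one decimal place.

9.0 cM

The two most frequent reciprocal classes, + py e and ts + +, are the parental types, so the F1 was + py e / ts + +.
The two rarest classes, + + e and ts py +, are the double crossovers. Comparing them with the parentals, only the py allele has switched, so py is the middle locus and the order is e – py – ts.
Crossovers in the py–ts interval produce the single-crossover classes ts py e and + + + (44 + 36 = 80) plus the double crossovers (10).
RF(py–ts) = (80 + 10) / 1000 = 90/1000 = 0.0900 → 9.0 cM.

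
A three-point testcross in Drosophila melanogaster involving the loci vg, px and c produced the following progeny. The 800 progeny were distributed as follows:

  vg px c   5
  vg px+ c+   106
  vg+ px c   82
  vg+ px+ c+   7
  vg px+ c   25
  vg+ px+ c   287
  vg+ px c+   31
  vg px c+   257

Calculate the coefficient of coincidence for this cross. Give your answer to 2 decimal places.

0.71

The two most frequent reciprocal classes, vg px c+ and vg+ px+ c, are the parental types, so the F1 was vg px c+ / vg+ px+ c.
The two rarest classes, vg px c and vg+ px+ c+, are the double crossovers. Comparing them with the parentals, only the c allele has switched, so c is the middle locus and the order is vg – c – px.
vg–c: (56 + 12)/800 = 0.0850; c–px: (188 + 12)/800 = 0.2500.
Expected DCO frequency = 0.0850 × 0.2500 ≈ 0.02125; observed = 12/800 ≈ 0.01500.
Coefficient of coincidence = 0.01500/0.02125 ≈ 0.71.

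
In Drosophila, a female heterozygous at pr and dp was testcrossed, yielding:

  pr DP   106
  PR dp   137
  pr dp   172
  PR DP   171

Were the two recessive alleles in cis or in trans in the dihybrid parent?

cis

The two most frequent classes are PR DP (171) and pr dp (172); these are the parental (non-recombinant) types.
So the F1 carried PR DP on one chromosome and pr dp on the other — the recessive alleles are on the same chromosome (cis / coupling).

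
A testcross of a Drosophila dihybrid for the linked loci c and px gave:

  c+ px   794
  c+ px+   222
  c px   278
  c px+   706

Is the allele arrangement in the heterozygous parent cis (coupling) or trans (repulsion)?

trans

The two most frequent classes are c+ px (794) and c px+ (706); these are the parental (non-recombinant) types.
So the F1 carried c+ px on one chromosome and c px+ on the other — the recessive alleles are on opposite chromosomes (trans / repulsion).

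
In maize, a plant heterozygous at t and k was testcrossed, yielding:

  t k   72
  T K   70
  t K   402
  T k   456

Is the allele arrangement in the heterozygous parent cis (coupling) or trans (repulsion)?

The two most frequent classes are T k (456) and t K (402); these are the parental (non-recombinant) types.
So the F1 carried T k on one chromosome and t K on the other — the recessive alleles are on opposite chromosomes (trans / repulsion).

trans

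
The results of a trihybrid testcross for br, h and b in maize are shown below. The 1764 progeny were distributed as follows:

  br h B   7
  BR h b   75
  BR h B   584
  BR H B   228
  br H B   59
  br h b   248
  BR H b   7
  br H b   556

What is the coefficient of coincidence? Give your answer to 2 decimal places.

0.34

The two most frequent reciprocal classes, BR h B and br H b, are the parental types, so the F1 was BR h B / br H b.
The two rarest classes, br h B and BR H b, are the double crossovers. Comparing them with the parentals, only the br allele has switched, so br is the middle locus and the order is b – br – h.
b–br: (134 + 14)/1764 = 0.0839; br–h: (476 + 14)/1764 = 0.2778.
Expected DCO frequency = 0.0839 × 0.2778 ≈ 0.02331; observed = 14/1764 ≈ 0.00794.
Coefficient of coincidence = 0.00794/0.02331 ≈ 0.34.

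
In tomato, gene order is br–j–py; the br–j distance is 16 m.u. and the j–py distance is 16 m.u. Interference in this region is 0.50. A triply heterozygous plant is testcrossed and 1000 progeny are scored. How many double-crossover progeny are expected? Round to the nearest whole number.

Map distances give recombination frequencies of 0.160 and 0.160 for the two intervals.
With interference 0.50 (so coincidence = 0.50), expected double-crossover frequency = 0.160 × 0.160 × 0.50 = 0.01280.
Expected number = 0.01280 × 1000 = 12.80 ≈ 13.

13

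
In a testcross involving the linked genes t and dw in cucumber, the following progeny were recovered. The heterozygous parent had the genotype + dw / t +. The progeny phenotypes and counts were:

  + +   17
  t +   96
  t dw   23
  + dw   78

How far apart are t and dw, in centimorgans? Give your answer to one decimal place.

The recombinant classes are + + and t dw: 17 + 23 = 40.
Recombination frequency = 40/214 = 0.1869 ≈ 18.7%, i.e. 18.7 centimorgans.

18.7 centimorgans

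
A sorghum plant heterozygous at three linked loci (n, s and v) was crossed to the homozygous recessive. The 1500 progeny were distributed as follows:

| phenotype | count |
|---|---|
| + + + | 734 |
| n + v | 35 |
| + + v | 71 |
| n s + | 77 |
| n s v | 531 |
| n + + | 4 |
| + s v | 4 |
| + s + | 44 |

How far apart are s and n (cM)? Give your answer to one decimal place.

5.8 cM

The two most frequent reciprocal classes, + + + and n s v, are the parental types, so the F1 was + + + / n s v.
The two rarest classes, n + + and + s v, are the double crossovers. Comparing them with the parentals, only the n allele has switched, so n is the middle locus and the order is s – n – v.
Crossovers in the s–n interval produce the single-crossover classes + s + and n + v (44 + 35 = 79) plus the double crossovers (8).
RF(s–n) = (79 + 8) / 1500 = 87/1500 = 0.0580 → 5.8 cM.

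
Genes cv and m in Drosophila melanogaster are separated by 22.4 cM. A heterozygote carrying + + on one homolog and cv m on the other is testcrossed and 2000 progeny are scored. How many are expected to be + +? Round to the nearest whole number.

A map distance of 22.4 cM corresponds to a recombination frequency of 0.224.
The F1 is + + / cv m, so + + is a parental gamete class with expected frequency (1 − r)/2 = 0.776/2 = 0.3880.
Expected number = 0.3880 × 2000 = 776.00 ≈ 776.

776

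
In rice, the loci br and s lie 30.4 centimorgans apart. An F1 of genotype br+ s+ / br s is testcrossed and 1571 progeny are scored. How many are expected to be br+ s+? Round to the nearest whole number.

A map distance of 30.4 centimorgans corresponds to a recombination frequency of 0.304.
The F1 is br+ s+ / br s, so br+ s+ is a parental gamete class with expected frequency (1 − r)/2 = 0.696/2 = 0.3480.
Expected number = 0.3480 × 1571 = 546.71 ≈ 547.

547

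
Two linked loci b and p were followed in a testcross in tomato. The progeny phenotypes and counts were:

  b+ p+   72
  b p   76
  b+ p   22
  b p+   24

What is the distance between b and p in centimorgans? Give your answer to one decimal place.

23.7 centimorgans

The two most frequent classes, b+ p+ (72) and b p (76), are the parental types, so the F1 was b+ p+ / b p.
The recombinant classes are b+ p and b p+: 22 + 24 = 46.
Recombination frequency = 46/194 = 0.2371 ≈ 23.7%, i.e. 23.7 centimorgans.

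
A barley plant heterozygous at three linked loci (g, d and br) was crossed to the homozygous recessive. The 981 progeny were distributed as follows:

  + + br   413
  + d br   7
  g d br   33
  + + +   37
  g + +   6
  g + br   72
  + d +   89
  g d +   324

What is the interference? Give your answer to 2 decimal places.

The two most frequent reciprocal classes, g d + and + + br, are the parental types, so the F1 was g d + / + + br.
The two rarest classes, g + + and + d br, are the double crossovers. Comparing them with the parentals, only the d allele has switched, so d is the middle locus and the order is br – d – g.
br–d: (70 + 13)/981 = 0.0846; d–g: (161 + 13)/981 = 0.1774.
Expected DCO frequency = 0.0846 × 0.1774 ≈ 0.01501; observed = 13/981 ≈ 0.01325.
Coefficient of coincidence = 0.01325/0.01501 ≈ 0.88; interference = 1 − 0.88 = 0.12.

0.12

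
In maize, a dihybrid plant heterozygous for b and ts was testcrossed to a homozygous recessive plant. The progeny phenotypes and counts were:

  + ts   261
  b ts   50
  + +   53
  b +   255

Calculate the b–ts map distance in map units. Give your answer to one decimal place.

16.6 map units

The two most frequent classes, + ts (261) and b + (255), are the parental types, so the F1 was + ts / b +.
The recombinant classes are + + and b ts: 53 + 50 = 103.
Recombination frequency = 103/619 = 0.1664 ≈ 16.6%, i.e. 16.6 map units.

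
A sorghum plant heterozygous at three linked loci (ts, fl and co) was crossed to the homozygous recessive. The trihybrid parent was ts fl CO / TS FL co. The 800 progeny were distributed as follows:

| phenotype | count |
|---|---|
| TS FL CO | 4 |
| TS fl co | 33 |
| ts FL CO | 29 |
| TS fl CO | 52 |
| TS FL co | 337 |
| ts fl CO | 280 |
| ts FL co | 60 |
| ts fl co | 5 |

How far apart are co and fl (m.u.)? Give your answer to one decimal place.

The two rarest classes, ts fl co and TS FL CO, are the double crossovers. Comparing them with the parentals, only the co allele has switched, so co is the middle locus and the order is ts – co – fl.
Crossovers in the co–fl interval produce the single-crossover classes ts FL CO and TS fl co (29 + 33 = 62) plus the double crossovers (9).
RF(co–fl) = (62 + 9) / 800 = 71/800 = 0.0887 → 8.9 m.u.

8.9 m.u.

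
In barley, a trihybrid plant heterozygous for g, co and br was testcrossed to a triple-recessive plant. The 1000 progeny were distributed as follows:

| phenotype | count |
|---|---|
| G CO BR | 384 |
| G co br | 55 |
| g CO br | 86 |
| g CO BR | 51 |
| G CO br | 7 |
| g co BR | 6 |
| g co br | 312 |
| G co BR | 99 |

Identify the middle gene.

br

The two most frequent reciprocal classes, g co br and G CO BR, are the parental types, so the F1 was g co br / G CO BR.
The two rarest classes, g co BR and G CO br, are the double crossovers. Comparing them with the parentals, only the br allele has switched, so br is the middle locus and the order is co – br – g.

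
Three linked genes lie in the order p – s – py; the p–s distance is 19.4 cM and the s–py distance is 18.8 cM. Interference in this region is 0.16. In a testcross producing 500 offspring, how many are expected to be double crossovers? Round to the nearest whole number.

15

Map distances give recombination frequencies of 0.194 and 0.188 for the two intervals.
With interference 0.16 (so coincidence = 0.84), expected double-crossover frequency = 0.194 × 0.188 × 0.84 = 0.03064.
Expected number = 0.03064 × 500 = 15.32 ≈ 15.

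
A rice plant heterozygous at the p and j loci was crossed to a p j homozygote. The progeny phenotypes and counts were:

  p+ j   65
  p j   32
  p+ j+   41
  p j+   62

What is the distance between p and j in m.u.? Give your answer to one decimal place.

36.5 m.u.

The two most frequent classes, p+ j (65) and p j+ (62), are the parental types, so the F1 was p+ j / p j+.
The recombinant classes are p+ j+ and p j: 41 + 32 = 73.
Recombination frequency = 73/200 = 0.3650 ≈ 36.5%, i.e. 36.5 m.u.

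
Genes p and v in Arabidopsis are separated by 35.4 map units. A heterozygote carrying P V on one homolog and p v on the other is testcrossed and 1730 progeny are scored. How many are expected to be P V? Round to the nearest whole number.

A map distance of 35.4 map units corresponds to a recombination frequency of 0.354.
The F1 is P V / p v, so P V is a parental gamete class with expected frequency (1 − r)/2 = 0.646/2 = 0.3230.
Expected number = 0.3230 × 1730 = 558.79 ≈ 559.

559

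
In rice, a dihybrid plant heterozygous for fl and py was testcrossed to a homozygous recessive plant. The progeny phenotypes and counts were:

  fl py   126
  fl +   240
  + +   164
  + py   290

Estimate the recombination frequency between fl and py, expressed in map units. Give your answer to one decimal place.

The two most frequent classes, + py (290) and fl + (240), are the parental types, so the F1 was + py / fl +.
The recombinant classes are + + and fl py: 164 + 126 = 290.
Recombination frequency = 290/820 = 0.3537 ≈ 35.4%, i.e. 35.4 map units.

35.4 map units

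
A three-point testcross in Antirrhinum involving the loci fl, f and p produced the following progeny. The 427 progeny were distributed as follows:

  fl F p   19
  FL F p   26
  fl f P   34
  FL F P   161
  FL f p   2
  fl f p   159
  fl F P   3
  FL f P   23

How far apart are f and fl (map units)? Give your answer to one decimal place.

The two most frequent reciprocal classes, FL F P and fl f p, are the parental types, so the F1 was FL F P / fl f p.
The two rarest classes, fl F P and FL f p, are the double crossovers. Comparing them with the parentals, only the fl allele has switched, so fl is the middle locus and the order is f – fl – p.
Crossovers in the f–fl interval produce the single-crossover classes FL f P and fl F p (23 + 19 = 42) plus the double crossovers (5).
RF(f–fl) = (42 + 5) / 427 = 47/427 = 0.1101 → 11.0 map units.

11.0 map units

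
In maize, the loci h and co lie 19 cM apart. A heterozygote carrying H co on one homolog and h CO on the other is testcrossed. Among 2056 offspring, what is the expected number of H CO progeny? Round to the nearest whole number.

195

A map distance of 19 cM corresponds to a recombination frequency of 0.190.
The F1 is H co / h CO, so H CO is a recombinant gamete class with expected frequency r/2 = 0.190/2 = 0.0950.
Expected number = 0.0950 × 2056 = 195.32 ≈ 195.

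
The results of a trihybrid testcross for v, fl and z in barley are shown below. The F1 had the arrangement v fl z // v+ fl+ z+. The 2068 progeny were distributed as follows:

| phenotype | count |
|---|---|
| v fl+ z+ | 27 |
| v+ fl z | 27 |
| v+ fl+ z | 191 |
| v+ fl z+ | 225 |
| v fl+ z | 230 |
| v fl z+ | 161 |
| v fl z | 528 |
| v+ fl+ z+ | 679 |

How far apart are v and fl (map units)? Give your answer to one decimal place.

24.6 map units

The two rarest classes, v+ fl z and v fl+ z+, are the double crossovers. Comparing them with the parentals, only the v allele has switched, so v is the middle locus and the order is z – v – fl.
Crossovers in the v–fl interval produce the single-crossover classes v fl+ z and v+ fl z+ (230 + 225 = 455) plus the double crossovers (54).
RF(v–fl) = (455 + 54) / 2068 = 509/2068 = 0.2461 → 24.6 map units.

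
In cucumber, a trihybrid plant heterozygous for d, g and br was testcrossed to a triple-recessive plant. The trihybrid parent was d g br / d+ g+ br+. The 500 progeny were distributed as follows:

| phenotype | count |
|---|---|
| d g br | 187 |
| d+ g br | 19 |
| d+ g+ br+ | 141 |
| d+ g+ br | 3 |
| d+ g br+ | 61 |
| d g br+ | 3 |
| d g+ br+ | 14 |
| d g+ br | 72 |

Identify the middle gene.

br

The two rarest classes, d g br+ and d+ g+ br, are the double crossovers. Comparing them with the parentals, only the br allele has switched, so br is the middle locus and the order is d – br – g.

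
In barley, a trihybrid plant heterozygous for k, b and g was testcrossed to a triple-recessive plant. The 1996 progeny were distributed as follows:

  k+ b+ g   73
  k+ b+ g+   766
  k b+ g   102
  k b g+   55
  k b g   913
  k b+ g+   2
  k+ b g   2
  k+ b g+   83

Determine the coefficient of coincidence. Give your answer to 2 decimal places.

The two most frequent reciprocal classes, k b g and k+ b+ g+, are the parental types, so the F1 was k b g / k+ b+ g+.
The two rarest classes, k+ b g and k b+ g+, are the double crossovers. Comparing them with the parentals, only the k allele has switched, so k is the middle locus and the order is g – k – b.
g–k: (128 + 4)/1996 = 0.0661; k–b: (185 + 4)/1996 = 0.0947.
Expected DCO frequency = 0.0661 × 0.0947 ≈ 0.00626; observed = 4/1996 ≈ 0.00200.
Coefficient of coincidence = 0.00200/0.00626 ≈ 0.32.

0.32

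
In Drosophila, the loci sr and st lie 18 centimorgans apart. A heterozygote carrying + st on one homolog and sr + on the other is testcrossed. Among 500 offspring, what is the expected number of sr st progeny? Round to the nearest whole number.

45

A map distance of 18 centimorgans corresponds to a recombination frequency of 0.180.
The F1 is + st / sr +, so sr st is a recombinant gamete class with expected frequency r/2 = 0.180/2 = 0.0900.
Expected number = 0.0900 × 500 = 45.00 ≈ 45.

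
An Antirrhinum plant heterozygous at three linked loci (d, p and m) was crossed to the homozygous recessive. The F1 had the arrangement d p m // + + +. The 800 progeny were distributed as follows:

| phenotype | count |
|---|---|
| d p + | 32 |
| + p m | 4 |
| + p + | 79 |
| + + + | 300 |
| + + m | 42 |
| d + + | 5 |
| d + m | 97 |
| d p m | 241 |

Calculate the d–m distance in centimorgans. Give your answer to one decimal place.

10.4 centimorgans

The two rarest classes, + p m and d + +, are the double crossovers. Comparing them with the parentals, only the d allele has switched, so d is the middle locus and the order is m – d – p.
Crossovers in the m–d interval produce the single-crossover classes d p + and + + m (32 + 42 = 74) plus the double crossovers (9).
RF(m–d) = (74 + 9) / 800 = 83/800 = 0.1037 → 10.4 centimorgans.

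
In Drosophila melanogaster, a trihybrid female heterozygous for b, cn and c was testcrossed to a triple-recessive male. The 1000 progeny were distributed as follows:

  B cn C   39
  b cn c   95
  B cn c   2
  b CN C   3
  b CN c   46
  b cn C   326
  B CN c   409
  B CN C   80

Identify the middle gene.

The two most frequent reciprocal classes, b cn C and B CN c, are the parental types, so the F1 was b cn C / B CN c.
The two rarest classes, b CN C and B cn c, are the double crossovers. Comparing them with the parentals, only the cn allele has switched, so cn is the middle locus and the order is b – cn – c.

cn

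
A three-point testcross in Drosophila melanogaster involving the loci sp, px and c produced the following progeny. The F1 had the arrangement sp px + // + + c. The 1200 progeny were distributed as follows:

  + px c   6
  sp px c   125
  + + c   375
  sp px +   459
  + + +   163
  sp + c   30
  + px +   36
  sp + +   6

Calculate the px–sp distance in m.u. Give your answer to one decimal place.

6.5 m.u.

The two rarest classes, sp + + and + px c, are the double crossovers. Comparing them with the parentals, only the px allele has switched, so px is the middle locus and the order is c – px – sp.
Crossovers in the px–sp interval produce the single-crossover classes + px + and sp + c (36 + 30 = 66) plus the double crossovers (12).
RF(px–sp) = (66 + 12) / 1200 = 78/1200 = 0.0650 → 6.5 m.u.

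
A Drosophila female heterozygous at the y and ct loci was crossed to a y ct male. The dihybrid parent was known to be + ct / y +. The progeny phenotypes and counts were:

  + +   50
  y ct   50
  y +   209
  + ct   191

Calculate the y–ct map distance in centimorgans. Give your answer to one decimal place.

20.0 centimorgans

The recombinant classes are + + and y ct: 50 + 50 = 100.
Recombination frequency = 100/500 = 0.2000 ≈ 20.0%, i.e. 20.0 centimorgans.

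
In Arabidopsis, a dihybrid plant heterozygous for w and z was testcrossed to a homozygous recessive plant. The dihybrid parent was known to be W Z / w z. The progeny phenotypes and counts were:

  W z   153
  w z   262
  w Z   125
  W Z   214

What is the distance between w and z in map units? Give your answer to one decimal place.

The recombinant classes are W z and w Z: 153 + 125 = 278.
Recombination frequency = 278/754 = 0.3687 ≈ 36.9%, i.e. 36.9 map units.

36.9 map units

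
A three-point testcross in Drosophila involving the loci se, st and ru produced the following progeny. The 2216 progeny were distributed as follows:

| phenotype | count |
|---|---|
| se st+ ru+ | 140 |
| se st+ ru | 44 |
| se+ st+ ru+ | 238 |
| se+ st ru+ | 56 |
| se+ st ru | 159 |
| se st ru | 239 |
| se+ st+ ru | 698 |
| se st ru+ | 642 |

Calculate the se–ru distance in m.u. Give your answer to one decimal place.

The two most frequent reciprocal classes, se+ st+ ru and se st ru+, are the parental types, so the F1 was se+ st+ ru / se st ru+.
The two rarest classes, se st+ ru and se+ st ru+, are the double crossovers. Comparing them with the parentals, only the se allele has switched, so se is the middle locus and the order is ru – se – st.
Crossovers in the ru–se interval produce the single-crossover classes se+ st+ ru+ and se st ru (238 + 239 = 477) plus the double crossovers (100).
RF(ru–se) = (477 + 100) / 2216 = 577/2216 = 0.2604 → 26.0 m.u.

26.0 m.u.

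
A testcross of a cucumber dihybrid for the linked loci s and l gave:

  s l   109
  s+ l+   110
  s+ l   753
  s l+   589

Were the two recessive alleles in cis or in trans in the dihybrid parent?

trans

The two most frequent classes are s+ l (753) and s l+ (589); these are the parental (non-recombinant) types.
So the F1 carried s+ l on one chromosome and s l+ on the other — the recessive alleles are on opposite chromosomes (trans / repulsion).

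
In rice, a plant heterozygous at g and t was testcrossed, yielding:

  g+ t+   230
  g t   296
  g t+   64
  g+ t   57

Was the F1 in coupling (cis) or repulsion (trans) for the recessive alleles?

cis

The two most frequent classes are g+ t+ (230) and g t (296); these are the parental (non-recombinant) types.
So the F1 carried g+ t+ on one chromosome and g t on the other — the recessive alleles are on the same chromosome (cis / coupling).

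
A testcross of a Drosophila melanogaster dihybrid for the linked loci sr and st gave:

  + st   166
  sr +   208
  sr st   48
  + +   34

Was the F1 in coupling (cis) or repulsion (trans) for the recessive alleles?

trans

The two most frequent classes are + st (166) and sr + (208); these are the parental (non-recombinant) types.
So the F1 carried + st on one chromosome and sr + on the other — the recessive alleles are on opposite chromosomes (trans / repulsion).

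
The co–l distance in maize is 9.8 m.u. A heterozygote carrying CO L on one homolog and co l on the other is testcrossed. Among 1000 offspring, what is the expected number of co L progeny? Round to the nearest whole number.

A map distance of 9.8 m.u. corresponds to a recombination frequency of 0.098.
The F1 is CO L / co l, so co L is a recombinant gamete class with expected frequency r/2 = 0.098/2 = 0.0490.
Expected number = 0.0490 × 1000 = 49.00 ≈ 49.

49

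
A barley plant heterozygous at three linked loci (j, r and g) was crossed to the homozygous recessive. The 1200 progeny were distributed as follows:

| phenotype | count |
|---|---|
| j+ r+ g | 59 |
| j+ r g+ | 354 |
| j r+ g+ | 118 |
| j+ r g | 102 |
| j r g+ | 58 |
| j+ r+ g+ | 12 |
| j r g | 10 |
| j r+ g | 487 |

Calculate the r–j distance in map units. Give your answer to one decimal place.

11.6 map units

The two most frequent reciprocal classes, j+ r g+ and j r+ g, are the parental types, so the F1 was j+ r g+ / j r+ g.
The two rarest classes, j+ r+ g+ and j r g, are the double crossovers. Comparing them with the parentals, only the r allele has switched, so r is the middle locus and the order is j – r – g.
Crossovers in the j–r interval produce the single-crossover classes j r g+ and j+ r+ g (58 + 59 = 117) plus the double crossovers (22).
RF(j–r) = (117 + 22) / 1200 = 139/1200 = 0.1158 → 11.6 map units.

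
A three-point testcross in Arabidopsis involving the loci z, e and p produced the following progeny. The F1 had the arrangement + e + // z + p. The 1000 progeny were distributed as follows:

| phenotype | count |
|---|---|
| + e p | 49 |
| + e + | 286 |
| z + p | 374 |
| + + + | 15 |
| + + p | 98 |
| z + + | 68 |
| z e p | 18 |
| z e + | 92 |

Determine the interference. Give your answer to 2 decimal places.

0.01

The two rarest classes, + + + and z e p, are the double crossovers. Comparing them with the parentals, only the e allele has switched, so e is the middle locus and the order is z – e – p.
z–e: (190 + 33)/1000 = 0.2230; e–p: (117 + 33)/1000 = 0.1500.
Expected DCO frequency = 0.2230 × 0.1500 ≈ 0.03345; observed = 33/1000 ≈ 0.03300.
Coefficient of coincidence = 0.03300/0.03345 ≈ 0.99; interference = 1 − 0.99 = 0.01.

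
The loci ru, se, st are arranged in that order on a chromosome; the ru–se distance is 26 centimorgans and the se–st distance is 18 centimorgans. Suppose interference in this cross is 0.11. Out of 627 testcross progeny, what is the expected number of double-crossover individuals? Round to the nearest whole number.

26

Map distances give recombination frequencies of 0.260 and 0.180 for the two intervals.
With interference 0.11 (so coincidence = 0.89), expected double-crossover frequency = 0.260 × 0.180 × 0.89 = 0.04165.
Expected number = 0.04165 × 627 = 26.12 ≈ 26.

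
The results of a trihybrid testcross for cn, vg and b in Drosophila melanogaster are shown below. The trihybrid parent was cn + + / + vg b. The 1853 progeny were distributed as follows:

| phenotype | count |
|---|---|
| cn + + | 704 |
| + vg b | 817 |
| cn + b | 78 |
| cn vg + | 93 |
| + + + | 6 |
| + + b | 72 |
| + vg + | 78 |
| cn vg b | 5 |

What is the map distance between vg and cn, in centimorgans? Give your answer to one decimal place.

The two rarest classes, + + + and cn vg b, are the double crossovers. Comparing them with the parentals, only the cn allele has switched, so cn is the middle locus and the order is b – cn – vg.
Crossovers in the cn–vg interval produce the single-crossover classes cn vg + and + + b (93 + 72 = 165) plus the double crossovers (11).
RF(cn–vg) = (165 + 11) / 1853 = 176/1853 = 0.0950 → 9.5 centimorgans.

9.5 centimorgans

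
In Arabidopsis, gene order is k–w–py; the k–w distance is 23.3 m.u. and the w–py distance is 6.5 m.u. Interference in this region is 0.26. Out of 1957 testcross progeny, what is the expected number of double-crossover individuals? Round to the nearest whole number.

Map distances give recombination frequencies of 0.233 and 0.065 for the two intervals.
With interference 0.26 (so coincidence = 0.74), expected double-crossover frequency = 0.233 × 0.065 × 0.74 = 0.01121.
Expected number = 0.01121 × 1957 = 21.93 ≈ 22.

22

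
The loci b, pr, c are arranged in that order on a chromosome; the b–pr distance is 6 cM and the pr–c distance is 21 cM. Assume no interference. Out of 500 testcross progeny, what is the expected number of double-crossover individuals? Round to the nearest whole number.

6

Map distances give recombination frequencies of 0.060 and 0.210 for the two intervals.
With no interference, expected double-crossover frequency = 0.060 × 0.210 = 0.01260.
Expected number = 0.01260 × 500 = 6.30 ≈ 6.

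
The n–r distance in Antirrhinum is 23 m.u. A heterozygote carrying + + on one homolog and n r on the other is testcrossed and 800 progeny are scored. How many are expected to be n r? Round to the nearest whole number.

A map distance of 23 m.u. corresponds to a recombination frequency of 0.230.
The F1 is + + / n r, so n r is a parental gamete class with expected frequency (1 − r)/2 = 0.770/2 = 0.3850.
Expected number = 0.3850 × 800 = 308.00 ≈ 308.

308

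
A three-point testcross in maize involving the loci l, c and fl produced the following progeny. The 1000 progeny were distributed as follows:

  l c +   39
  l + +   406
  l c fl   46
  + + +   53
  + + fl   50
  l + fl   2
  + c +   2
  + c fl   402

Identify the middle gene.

fl

The two most frequent reciprocal classes, l + + and + c fl, are the parental types, so the F1 was l + + / + c fl.
The two rarest classes, l + fl and + c +, are the double crossovers. Comparing them with the parentals, only the fl allele has switched, so fl is the middle locus and the order is l – fl – c.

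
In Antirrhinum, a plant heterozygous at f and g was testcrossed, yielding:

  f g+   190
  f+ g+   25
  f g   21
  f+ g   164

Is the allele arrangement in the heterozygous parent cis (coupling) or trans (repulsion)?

trans

The two most frequent classes are f+ g (164) and f g+ (190); these are the parental (non-recombinant) types.
So the F1 carried f+ g on one chromosome and f g+ on the other — the recessive alleles are on opposite chromosomes (trans / repulsion).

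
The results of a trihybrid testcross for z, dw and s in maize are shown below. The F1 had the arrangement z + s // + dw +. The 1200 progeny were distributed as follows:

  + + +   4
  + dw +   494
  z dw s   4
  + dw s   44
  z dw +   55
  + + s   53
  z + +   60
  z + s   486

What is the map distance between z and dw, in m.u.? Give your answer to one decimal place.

9.7 m.u.

The two rarest classes, z dw s and + + +, are the double crossovers. Comparing them with the parentals, only the dw allele has switched, so dw is the middle locus and the order is s – dw – z.
Crossovers in the dw–z interval produce the single-crossover classes + + s and z dw + (53 + 55 = 108) plus the double crossovers (8).
RF(dw–z) = (108 + 8) / 1200 = 116/1200 = 0.0967 → 9.7 m.u.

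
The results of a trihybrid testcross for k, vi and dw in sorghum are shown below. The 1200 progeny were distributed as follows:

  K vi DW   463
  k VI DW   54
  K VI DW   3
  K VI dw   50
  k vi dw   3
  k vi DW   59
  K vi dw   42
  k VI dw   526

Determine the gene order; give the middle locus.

vi

The two most frequent reciprocal classes, K vi DW and k VI dw, are the parental types, so the F1 was K vi DW / k VI dw.
The two rarest classes, K VI DW and k vi dw, are the double crossovers. Comparing them with the parentals, only the vi allele has switched, so vi is the middle locus and the order is dw – vi – k.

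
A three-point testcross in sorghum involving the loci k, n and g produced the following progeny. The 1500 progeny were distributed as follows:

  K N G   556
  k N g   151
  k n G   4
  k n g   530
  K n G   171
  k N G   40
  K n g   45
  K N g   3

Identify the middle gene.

g

The two most frequent reciprocal classes, K N G and k n g, are the parental types, so the F1 was K N G / k n g.
The two rarest classes, K N g and k n G, are the double crossovers. Comparing them with the parentals, only the g allele has switched, so g is the middle locus and the order is k – g – n.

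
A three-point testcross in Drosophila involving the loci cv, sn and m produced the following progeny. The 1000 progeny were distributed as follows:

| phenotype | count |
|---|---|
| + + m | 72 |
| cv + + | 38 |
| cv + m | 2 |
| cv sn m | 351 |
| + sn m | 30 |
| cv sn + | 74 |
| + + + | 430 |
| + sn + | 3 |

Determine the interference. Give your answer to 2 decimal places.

0.55

The two most frequent reciprocal classes, cv sn m and + + +, are the parental types, so the F1 was cv sn m / + + +.
The two rarest classes, cv + m and + sn +, are the double crossovers. Comparing them with the parentals, only the sn allele has switched, so sn is the middle locus and the order is cv – sn – m.
cv–sn: (68 + 5)/1000 = 0.0730; sn–m: (146 + 5)/1000 = 0.1510.
Expected DCO frequency = 0.0730 × 0.1510 ≈ 0.01102; observed = 5/1000 ≈ 0.00500.
Coefficient of coincidence = 0.00500/0.01102 ≈ 0.45; interference = 1 − 0.45 = 0.55.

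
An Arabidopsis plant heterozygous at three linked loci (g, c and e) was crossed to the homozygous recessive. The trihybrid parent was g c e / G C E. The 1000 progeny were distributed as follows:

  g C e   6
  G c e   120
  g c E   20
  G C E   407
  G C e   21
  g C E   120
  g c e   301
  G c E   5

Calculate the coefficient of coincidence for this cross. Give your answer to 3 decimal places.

0.843

The two rarest classes, g C e and G c E, are the double crossovers. Comparing them with the parentals, only the c allele has switched, so c is the middle locus and the order is e – c – g.
e–c: (41 + 11)/1000 = 0.0520; c–g: (240 + 11)/1000 = 0.2510.
Expected DCO frequency = 0.0520 × 0.2510 ≈ 0.01305; observed = 11/1000 ≈ 0.01100.
Coefficient of coincidence = 0.01100/0.01305 ≈ 0.843.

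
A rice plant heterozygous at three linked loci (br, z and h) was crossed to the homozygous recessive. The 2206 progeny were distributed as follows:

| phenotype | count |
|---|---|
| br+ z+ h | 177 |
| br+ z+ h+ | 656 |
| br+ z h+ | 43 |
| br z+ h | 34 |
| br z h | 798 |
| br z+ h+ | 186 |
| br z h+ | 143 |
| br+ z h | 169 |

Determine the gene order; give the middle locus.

z

The two most frequent reciprocal classes, br+ z+ h+ and br z h, are the parental types, so the F1 was br+ z+ h+ / br z h.
The two rarest classes, br+ z h+ and br z+ h, are the double crossovers. Comparing them with the parentals, only the z allele has switched, so z is the middle locus and the order is br – z – h.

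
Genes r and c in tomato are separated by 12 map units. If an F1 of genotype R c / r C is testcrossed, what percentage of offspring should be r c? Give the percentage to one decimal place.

6.0%

A map distance of 12 map units corresponds to a recombination frequency of 0.120.
The F1 is R c / r C, so r c is a recombinant gamete class with expected frequency r/2 = 0.120/2 = 0.0600.
That is 0.0600 = 6.0% of the progeny.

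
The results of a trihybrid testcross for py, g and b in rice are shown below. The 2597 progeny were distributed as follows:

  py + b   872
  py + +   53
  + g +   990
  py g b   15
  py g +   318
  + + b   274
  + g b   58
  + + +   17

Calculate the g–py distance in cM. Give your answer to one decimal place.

24.0 cM

The two most frequent reciprocal classes, py + b and + g +, are the parental types, so the F1 was py + b / + g +.
The two rarest classes, py g b and + + +, are the double crossovers. Comparing them with the parentals, only the g allele has switched, so g is the middle locus and the order is b – g – py.
Crossovers in the g–py interval produce the single-crossover classes + + b and py g + (274 + 318 = 592) plus the double crossovers (32).
RF(g–py) = (592 + 32) / 2597 = 624/2597 = 0.2403 → 24.0 cM.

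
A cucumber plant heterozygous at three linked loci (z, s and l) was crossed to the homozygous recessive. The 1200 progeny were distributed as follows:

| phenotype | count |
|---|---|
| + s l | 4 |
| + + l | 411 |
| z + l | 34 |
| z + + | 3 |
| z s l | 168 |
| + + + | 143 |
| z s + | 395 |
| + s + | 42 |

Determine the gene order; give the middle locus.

s

The two most frequent reciprocal classes, z s + and + + l, are the parental types, so the F1 was z s + / + + l.
The two rarest classes, z + + and + s l, are the double crossovers. Comparing them with the parentals, only the s allele has switched, so s is the middle locus and the order is l – s – z.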